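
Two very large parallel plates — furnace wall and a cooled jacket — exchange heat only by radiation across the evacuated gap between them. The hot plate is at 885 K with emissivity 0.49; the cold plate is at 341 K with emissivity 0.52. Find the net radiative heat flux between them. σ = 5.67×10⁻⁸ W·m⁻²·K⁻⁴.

For two infinite grey parallel plates, q = σ(T₁⁴ − T₂⁴)/(1/ε₁ + 1/ε₂ − 1).
T₁⁴ − T₂⁴ = 6.134×10¹¹ − 1.352×10¹⁰ = 5.999×10¹¹ K⁴.
1/ε₁ + 1/ε₂ − 1 = 2.041 + 1.923 − 1 = 2.964.
q = 5.67×10⁻⁸ × 5.999×10¹¹ / 2.964.

q ≈ 11500 W/m²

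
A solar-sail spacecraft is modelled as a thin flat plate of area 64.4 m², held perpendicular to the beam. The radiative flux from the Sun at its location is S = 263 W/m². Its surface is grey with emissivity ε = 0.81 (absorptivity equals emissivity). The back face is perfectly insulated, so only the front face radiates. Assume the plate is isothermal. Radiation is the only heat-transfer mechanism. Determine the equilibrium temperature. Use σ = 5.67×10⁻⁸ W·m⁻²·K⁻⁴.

T ≈ 261 K

At equilibrium, absorbed power = emitted power.
Absorbing cross-section = A = 64.40 m²; emitting surface = A = 64.40 m² (ratio 1).
εS·A_cross = εσ·A_surf·T⁴  ⇒  T⁴ = S/(1σ)   (ε cancels).
T⁴ = 263/(1·5.67×10⁻⁸) = 4.638×10⁹ K⁴.
T = (4.638×10⁹)^(1/4).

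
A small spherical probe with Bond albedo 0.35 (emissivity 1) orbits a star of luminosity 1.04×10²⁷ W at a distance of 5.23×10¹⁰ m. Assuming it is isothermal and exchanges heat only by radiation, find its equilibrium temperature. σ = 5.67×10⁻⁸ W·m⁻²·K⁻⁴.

T ≈ 543 K

First find the stellar flux at distance d: S = L/(4πd²) = 1.04×10²⁷/(4π·(5.23×10¹⁰)²) = 30260 W/m².
For an isothermal sphere, absorbed (1−a)S·πr² = emitted σ·4πr²·T⁴, so T⁴ = (1−a)S/(4σ).
T⁴ = 0.650·30260/(4·5.67×10⁻⁸) = 8.671×10¹⁰ K⁴.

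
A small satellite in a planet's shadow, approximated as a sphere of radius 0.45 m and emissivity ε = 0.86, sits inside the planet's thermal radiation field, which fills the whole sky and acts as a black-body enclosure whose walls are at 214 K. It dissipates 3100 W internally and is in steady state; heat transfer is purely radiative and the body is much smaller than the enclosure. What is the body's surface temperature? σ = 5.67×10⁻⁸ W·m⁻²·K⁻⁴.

T ≈ 406 K

For a small grey body in a large enclosure, net radiated power = εσA(T⁴ − T_w⁴).
Steady state: P = εσA(T⁴ − T_w⁴) with A = 4πr² = 2.545 m².
T⁴ = P/(εσA) + T_w⁴ = 3100/(0.86·5.67×10⁻⁸·2.545) + (214)⁴
    = 2.498×10¹⁰ + 2.097×10⁹ = 2.708×10¹⁰ K⁴.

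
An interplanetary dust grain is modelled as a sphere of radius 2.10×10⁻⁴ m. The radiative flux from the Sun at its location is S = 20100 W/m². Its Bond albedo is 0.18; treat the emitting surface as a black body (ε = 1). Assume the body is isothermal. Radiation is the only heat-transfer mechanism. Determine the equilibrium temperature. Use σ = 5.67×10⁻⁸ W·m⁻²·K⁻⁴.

At equilibrium, absorbed power = emitted power.
Absorbing cross-section = πr² = 1.385×10⁻⁷ m²; emitting surface = 4πr² = 5.542×10⁻⁷ m² (ratio 4).
(1−a)S·A_cross = εσ·A_surf·T⁴  ⇒  T⁴ = (1−a)S/(4σ).
T⁴ = 0.820·20100/(4·5.67×10⁻⁸) = 7.267×10¹⁰ K⁴.
T = (7.267×10¹⁰)^(1/4).

T ≈ 519 K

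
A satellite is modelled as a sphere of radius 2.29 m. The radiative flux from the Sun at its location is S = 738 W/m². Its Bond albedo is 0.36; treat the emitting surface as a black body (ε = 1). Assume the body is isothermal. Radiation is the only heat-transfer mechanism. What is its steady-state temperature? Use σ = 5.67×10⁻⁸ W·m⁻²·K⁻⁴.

T ≈ 214 K

At equilibrium, absorbed power = emitted power.
Absorbing cross-section = πr² = 16.47 m²; emitting surface = 4πr² = 65.90 m² (ratio 4).
(1−a)S·A_cross = εσ·A_surf·T⁴  ⇒  T⁴ = (1−a)S/(4σ).
T⁴ = 0.640·738/(4·5.67×10⁻⁸) = 2.083×10⁹ K⁴.
T = (2.083×10⁹)^(1/4).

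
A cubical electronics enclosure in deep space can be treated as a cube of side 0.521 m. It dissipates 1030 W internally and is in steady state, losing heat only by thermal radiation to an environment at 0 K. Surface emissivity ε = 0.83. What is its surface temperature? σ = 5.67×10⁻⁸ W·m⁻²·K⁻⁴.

Steady state: internal power = radiated power, P = εσA T⁴.
Radiating area A = 6L² = 1.629 m².
T⁴ = P/(εσA) = 1030/(0.83·5.67×10⁻⁸·1.629) = 1.344×10¹⁰ K⁴.
T = (1.344×10¹⁰)^(1/4).

T ≈ 340 K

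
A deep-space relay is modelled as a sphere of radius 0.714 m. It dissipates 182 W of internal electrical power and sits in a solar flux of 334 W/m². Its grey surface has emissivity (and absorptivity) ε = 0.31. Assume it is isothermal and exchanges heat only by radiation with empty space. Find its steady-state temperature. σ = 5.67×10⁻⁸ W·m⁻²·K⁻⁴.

T ≈ 236 K

At steady state, absorbed solar power + internal power = radiated power.
Absorbed: α·S·A_cross = 0.31·334·1.602 = 165.8 W (cross-section πr²).
Total input = 165.8 + 182 = 347.8 W.
Radiated: εσ·A_surf·T⁴ with A_surf = 4πr² = 6.406 m².
T⁴ = 347.8/(0.31·5.67×10⁻⁸·6.406) = 3.089×10⁹ K⁴.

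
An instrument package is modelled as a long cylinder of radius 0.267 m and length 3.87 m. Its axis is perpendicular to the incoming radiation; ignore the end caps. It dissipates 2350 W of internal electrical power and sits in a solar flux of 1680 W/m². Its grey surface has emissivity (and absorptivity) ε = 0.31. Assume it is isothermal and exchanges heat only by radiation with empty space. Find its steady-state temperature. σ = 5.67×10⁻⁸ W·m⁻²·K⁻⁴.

T ≈ 416 K

At steady state, absorbed solar power + internal power = radiated power.
Absorbed: α·S·A_cross = 0.31·1680·2.067 = 1076 W (cross-section 2rL).
Total input = 1076 + 2350 = 3426 W.
Radiated: εσ·A_surf·T⁴ with A_surf = 2πrL = 6.492 m².
T⁴ = 3426/(0.31·5.67×10⁻⁸·6.492) = 3.002×10¹⁰ K⁴.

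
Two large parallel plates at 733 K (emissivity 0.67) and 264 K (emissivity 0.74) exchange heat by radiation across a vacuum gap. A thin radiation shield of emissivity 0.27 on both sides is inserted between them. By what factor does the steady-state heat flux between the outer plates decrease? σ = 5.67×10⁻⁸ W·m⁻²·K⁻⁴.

Without shield: q₀ = σΔ(T⁴)/(1/ε₁+1/ε₂−1) with denominator 1.844.
With shield the two gaps are in series; the resistances add: (1/ε₁+1/ε_s−1)+(1/ε_s+1/ε₂−1) = 4.196+4.055 = 8.251.
Heat-flux ratio q₀/q = 8.251/1.844.

factor ≈ 4.47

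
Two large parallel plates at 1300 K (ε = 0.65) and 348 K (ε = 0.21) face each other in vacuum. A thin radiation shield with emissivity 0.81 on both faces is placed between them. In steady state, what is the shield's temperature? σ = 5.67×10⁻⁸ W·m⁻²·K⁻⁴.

In steady state the net flux on the hot side equals that on the cold side.
σ(T₁⁴−T_s⁴)/D₁ = σ(T_s⁴−T₂⁴)/D₂, with D₁ = 1/ε₁+1/ε_s−1 = 1.773, D₂ = 1/ε_s+1/ε₂−1 = 4.996.
Solve for T_s⁴: T_s⁴ = (D₂·T₁⁴ + D₁·T₂⁴)/(D₁+D₂) = 2.112×10¹² K⁴.

T_s ≈ 1210 K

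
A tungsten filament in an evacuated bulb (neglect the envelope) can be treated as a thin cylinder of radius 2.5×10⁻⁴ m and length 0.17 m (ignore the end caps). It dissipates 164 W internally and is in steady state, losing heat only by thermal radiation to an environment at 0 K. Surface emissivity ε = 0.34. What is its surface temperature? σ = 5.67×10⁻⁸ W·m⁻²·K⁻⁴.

T ≈ 2380 K

Steady state: internal power = radiated power, P = εσA T⁴.
Radiating area A = 2πrL = 2.670×10⁻⁴ m².
T⁴ = P/(εσA) = 164/(0.34·5.67×10⁻⁸·2.670×10⁻⁴) = 3.186×10¹³ K⁴.
T = (3.186×10¹³)^(1/4).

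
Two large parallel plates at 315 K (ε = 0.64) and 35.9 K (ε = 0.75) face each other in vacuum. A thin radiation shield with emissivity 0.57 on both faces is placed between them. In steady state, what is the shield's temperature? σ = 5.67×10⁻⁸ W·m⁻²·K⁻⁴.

In steady state the net flux on the hot side equals that on the cold side.
σ(T₁⁴−T_s⁴)/D₁ = σ(T_s⁴−T₂⁴)/D₂, with D₁ = 1/ε₁+1/ε_s−1 = 2.317, D₂ = 1/ε_s+1/ε₂−1 = 2.088.
Solve for T_s⁴: T_s⁴ = (D₂·T₁⁴ + D₁·T₂⁴)/(D₁+D₂) = 4.668×10⁹ K⁴.

T_s ≈ 261 K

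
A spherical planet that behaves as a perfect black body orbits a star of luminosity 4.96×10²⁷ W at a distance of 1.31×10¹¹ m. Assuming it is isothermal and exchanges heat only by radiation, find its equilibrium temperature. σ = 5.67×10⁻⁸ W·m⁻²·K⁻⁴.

T ≈ 564 K

First find the stellar flux at distance d: S = L/(4πd²) = 4.96×10²⁷/(4π·(1.31×10¹¹)²) = 23000 W/m².
For an isothermal sphere, absorbed (1−a)S·πr² = emitted σ·4πr²·T⁴, so T⁴ = (1−a)S/(4σ).
T⁴ = 1.00·23000/(4·5.67×10⁻⁸) = 1.014×10¹¹ K⁴.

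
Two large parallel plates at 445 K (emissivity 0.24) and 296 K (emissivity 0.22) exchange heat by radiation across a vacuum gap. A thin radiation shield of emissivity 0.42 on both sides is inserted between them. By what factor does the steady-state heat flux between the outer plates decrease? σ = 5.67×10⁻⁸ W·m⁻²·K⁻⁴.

factor ≈ 1.49

Without shield: q₀ = σΔ(T⁴)/(1/ε₁+1/ε₂−1) with denominator 7.712.
With shield the two gaps are in series; the resistances add: (1/ε₁+1/ε_s−1)+(1/ε_s+1/ε₂−1) = 5.548+5.926 = 11.47.
Heat-flux ratio q₀/q = 11.47/7.712.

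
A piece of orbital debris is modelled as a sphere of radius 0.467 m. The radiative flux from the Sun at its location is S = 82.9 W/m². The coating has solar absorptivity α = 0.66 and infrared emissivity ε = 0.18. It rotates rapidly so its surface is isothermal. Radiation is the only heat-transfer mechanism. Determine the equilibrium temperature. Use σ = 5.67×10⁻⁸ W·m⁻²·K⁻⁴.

At equilibrium, absorbed power = emitted power.
Absorbing cross-section = πr² = 0.6851 m²; emitting surface = 4πr² = 2.741 m² (ratio 4).
αS·A_cross = εσ·A_surf·T⁴  ⇒  T⁴ = αS/(ε·4σ).
T⁴ = 0.660·82.9/(0.18·4·5.67×10⁻⁸) = 1.340×10⁹ K⁴.
T = (1.340×10⁹)^(1/4).

T ≈ 191 K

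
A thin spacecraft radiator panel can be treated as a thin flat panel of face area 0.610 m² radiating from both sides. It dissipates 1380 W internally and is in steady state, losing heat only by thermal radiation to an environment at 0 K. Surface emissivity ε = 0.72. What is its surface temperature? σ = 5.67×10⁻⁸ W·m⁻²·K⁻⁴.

Steady state: internal power = radiated power, P = εσA T⁴.
Radiating area A = 2·0.610 = 1.220 m².
T⁴ = P/(εσA) = 1380/(0.72·5.67×10⁻⁸·1.220) = 2.771×10¹⁰ K⁴.
T = (2.771×10¹⁰)^(1/4).

T ≈ 408 K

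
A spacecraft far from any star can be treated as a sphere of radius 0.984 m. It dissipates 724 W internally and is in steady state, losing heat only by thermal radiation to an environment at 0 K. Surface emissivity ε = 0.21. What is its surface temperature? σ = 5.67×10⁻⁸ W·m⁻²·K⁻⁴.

Steady state: internal power = radiated power, P = εσA T⁴.
Radiating area A = 4πr² = 12.17 m².
T⁴ = P/(εσA) = 724/(0.21·5.67×10⁻⁸·12.17) = 4.997×10⁹ K⁴.
T = (4.997×10⁹)^(1/4).

T ≈ 266 K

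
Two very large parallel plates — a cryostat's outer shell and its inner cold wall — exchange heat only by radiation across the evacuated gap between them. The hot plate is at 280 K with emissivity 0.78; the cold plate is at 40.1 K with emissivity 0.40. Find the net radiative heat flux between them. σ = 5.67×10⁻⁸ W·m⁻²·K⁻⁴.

For two infinite grey parallel plates, q = σ(T₁⁴ − T₂⁴)/(1/ε₁ + 1/ε₂ − 1).
T₁⁴ − T₂⁴ = 6.147×10⁹ − 2.586×10⁶ = 6.144×10⁹ K⁴.
1/ε₁ + 1/ε₂ − 1 = 1.282 + 2.500 − 1 = 2.782.
q = 5.67×10⁻⁸ × 6.144×10⁹ / 2.782.

q ≈ 125 W/m²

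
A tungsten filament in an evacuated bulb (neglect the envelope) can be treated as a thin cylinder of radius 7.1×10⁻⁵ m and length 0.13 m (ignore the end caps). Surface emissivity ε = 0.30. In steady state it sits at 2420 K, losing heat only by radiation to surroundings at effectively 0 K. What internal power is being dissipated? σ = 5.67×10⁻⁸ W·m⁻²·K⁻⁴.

P ≈ 33.8 W

Steady state: P = εσA T⁴.
A = 2πrL = 5.799×10⁻⁵ m²; T⁴ = (2420)⁴ = 3.430×10¹³ K⁴.
P = 0.30 × 5.67×10⁻⁸ × 5.799×10⁻⁵ × 3.430×10¹³.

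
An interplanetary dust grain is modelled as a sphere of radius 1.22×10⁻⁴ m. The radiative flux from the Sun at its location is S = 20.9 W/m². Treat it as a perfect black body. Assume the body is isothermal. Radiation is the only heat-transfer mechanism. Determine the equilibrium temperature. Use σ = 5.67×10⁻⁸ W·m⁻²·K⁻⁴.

At equilibrium, absorbed power = emitted power.
Absorbing cross-section = πr² = 4.676×10⁻⁸ m²; emitting surface = 4πr² = 1.870×10⁻⁷ m² (ratio 4).
S·A_cross = εσ·A_surf·T⁴  ⇒  T⁴ = S/(4σ).
T⁴ = 1.00·20.9/(4·5.67×10⁻⁸) = 9.215×10⁷ K⁴.
T = (9.215×10⁷)^(1/4).

T ≈ 98.0 K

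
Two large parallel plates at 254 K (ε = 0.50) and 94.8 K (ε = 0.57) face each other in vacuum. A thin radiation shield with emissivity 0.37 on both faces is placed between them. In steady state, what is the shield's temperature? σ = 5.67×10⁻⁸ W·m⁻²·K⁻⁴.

In steady state the net flux on the hot side equals that on the cold side.
σ(T₁⁴−T_s⁴)/D₁ = σ(T_s⁴−T₂⁴)/D₂, with D₁ = 1/ε₁+1/ε_s−1 = 3.703, D₂ = 1/ε_s+1/ε₂−1 = 3.457.
Solve for T_s⁴: T_s⁴ = (D₂·T₁⁴ + D₁·T₂⁴)/(D₁+D₂) = 2.052×10⁹ K⁴.

T_s ≈ 213 K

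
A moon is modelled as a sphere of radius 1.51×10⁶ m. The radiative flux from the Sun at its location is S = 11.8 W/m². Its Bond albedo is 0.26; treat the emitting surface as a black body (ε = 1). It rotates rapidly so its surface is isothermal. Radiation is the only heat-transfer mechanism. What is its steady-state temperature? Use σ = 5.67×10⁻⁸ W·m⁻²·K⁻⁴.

T ≈ 78.8 K

At equilibrium, absorbed power = emitted power.
Absorbing cross-section = πr² = 7.163×10¹² m²; emitting surface = 4πr² = 2.865×10¹³ m² (ratio 4).
(1−a)S·A_cross = εσ·A_surf·T⁴  ⇒  T⁴ = (1−a)S/(4σ).
T⁴ = 0.740·11.8/(4·5.67×10⁻⁸) = 3.850×10⁷ K⁴.
T = (3.850×10⁷)^(1/4).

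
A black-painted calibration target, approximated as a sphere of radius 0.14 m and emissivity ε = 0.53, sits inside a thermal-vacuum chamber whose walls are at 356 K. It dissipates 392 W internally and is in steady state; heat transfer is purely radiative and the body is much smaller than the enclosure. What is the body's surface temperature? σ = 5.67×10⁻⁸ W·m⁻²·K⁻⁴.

T ≈ 513 K

For a small grey body in a large enclosure, net radiated power = εσA(T⁴ − T_w⁴).
Steady state: P = εσA(T⁴ − T_w⁴) with A = 4πr² = 0.2463 m².
T⁴ = P/(εσA) + T_w⁴ = 392/(0.53·5.67×10⁻⁸·0.2463) + (356)⁴
    = 5.296×10¹⁰ + 1.606×10¹⁰ = 6.902×10¹⁰ K⁴.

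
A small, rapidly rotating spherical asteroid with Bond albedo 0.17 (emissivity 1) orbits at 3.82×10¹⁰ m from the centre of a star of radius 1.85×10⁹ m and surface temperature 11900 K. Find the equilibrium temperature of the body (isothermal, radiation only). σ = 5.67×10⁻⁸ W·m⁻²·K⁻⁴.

T ≈ 1770 K

The star's surface emits σT_*⁴; at distance d the flux is S = σT_*⁴(R_*/d)².
S = 5.67×10⁻⁸·(11900)⁴·(1.85×10⁹/3.82×10¹⁰)² = 2.667×10⁶ W/m².
For an isothermal sphere T⁴ = (1−a)S/(4σ) = 9.759×10¹² K⁴.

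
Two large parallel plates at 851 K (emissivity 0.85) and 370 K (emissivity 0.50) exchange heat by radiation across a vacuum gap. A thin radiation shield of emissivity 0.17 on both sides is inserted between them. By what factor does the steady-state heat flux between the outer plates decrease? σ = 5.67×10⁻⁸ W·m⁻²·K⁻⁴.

factor ≈ 5.95

Without shield: q₀ = σΔ(T⁴)/(1/ε₁+1/ε₂−1) with denominator 2.176.
With shield the two gaps are in series; the resistances add: (1/ε₁+1/ε_s−1)+(1/ε_s+1/ε₂−1) = 6.059+6.882 = 12.94.
Heat-flux ratio q₀/q = 12.94/2.176.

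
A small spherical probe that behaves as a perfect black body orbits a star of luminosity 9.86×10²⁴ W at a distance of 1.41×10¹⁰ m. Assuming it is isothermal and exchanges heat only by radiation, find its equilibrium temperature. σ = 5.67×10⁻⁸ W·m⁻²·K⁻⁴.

T ≈ 363 K

First find the stellar flux at distance d: S = L/(4πd²) = 9.86×10²⁴/(4π·(1.41×10¹⁰)²) = 3947 W/m².
For an isothermal sphere, absorbed (1−a)S·πr² = emitted σ·4πr²·T⁴, so T⁴ = (1−a)S/(4σ).
T⁴ = 1.00·3947/(4·5.67×10⁻⁸) = 1.740×10¹⁰ K⁴.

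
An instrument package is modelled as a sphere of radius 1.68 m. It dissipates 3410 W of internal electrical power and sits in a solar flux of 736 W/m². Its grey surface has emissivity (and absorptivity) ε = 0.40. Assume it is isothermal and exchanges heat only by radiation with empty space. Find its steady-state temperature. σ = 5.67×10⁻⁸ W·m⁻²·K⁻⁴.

T ≈ 294 K

At steady state, absorbed solar power + internal power = radiated power.
Absorbed: α·S·A_cross = 0.40·736·8.867 = 2610 W (cross-section πr²).
Total input = 2610 + 3410 = 6020 W.
Radiated: εσ·A_surf·T⁴ with A_surf = 4πr² = 35.47 m².
T⁴ = 6020/(0.40·5.67×10⁻⁸·35.47) = 7.484×10⁹ K⁴.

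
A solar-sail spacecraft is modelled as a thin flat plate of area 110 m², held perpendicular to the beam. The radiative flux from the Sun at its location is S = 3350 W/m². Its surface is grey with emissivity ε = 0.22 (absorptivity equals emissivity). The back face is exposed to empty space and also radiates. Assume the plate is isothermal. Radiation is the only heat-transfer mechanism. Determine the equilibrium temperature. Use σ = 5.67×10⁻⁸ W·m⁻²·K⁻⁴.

At equilibrium, absorbed power = emitted power.
Absorbing cross-section = A = 110.0 m²; emitting surface = 2A = 220.0 m² (ratio 2).
εS·A_cross = εσ·A_surf·T⁴  ⇒  T⁴ = S/(2σ)   (ε cancels).
T⁴ = 3350/(2·5.67×10⁻⁸) = 2.954×10¹⁰ K⁴.
T = (2.954×10¹⁰)^(1/4).

T ≈ 415 K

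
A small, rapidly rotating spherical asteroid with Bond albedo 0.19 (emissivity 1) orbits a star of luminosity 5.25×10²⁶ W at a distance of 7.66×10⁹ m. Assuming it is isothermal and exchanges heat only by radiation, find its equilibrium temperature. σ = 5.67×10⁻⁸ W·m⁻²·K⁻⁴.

First find the stellar flux at distance d: S = L/(4πd²) = 5.25×10²⁶/(4π·(7.66×10⁹)²) = 7.120×10⁵ W/m².
For an isothermal sphere, absorbed (1−a)S·πr² = emitted σ·4πr²·T⁴, so T⁴ = (1−a)S/(4σ).
T⁴ = 0.810·7.120×10⁵/(4·5.67×10⁻⁸) = 2.543×10¹² K⁴.

T ≈ 1260 K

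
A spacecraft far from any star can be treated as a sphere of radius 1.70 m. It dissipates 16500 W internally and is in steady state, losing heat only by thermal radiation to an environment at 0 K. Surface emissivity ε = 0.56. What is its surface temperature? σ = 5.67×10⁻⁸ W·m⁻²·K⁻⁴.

Steady state: internal power = radiated power, P = εσA T⁴.
Radiating area A = 4πr² = 36.32 m².
T⁴ = P/(εσA) = 16500/(0.56·5.67×10⁻⁸·36.32) = 1.431×10¹⁰ K⁴.
T = (1.431×10¹⁰)^(1/4).

T ≈ 346 K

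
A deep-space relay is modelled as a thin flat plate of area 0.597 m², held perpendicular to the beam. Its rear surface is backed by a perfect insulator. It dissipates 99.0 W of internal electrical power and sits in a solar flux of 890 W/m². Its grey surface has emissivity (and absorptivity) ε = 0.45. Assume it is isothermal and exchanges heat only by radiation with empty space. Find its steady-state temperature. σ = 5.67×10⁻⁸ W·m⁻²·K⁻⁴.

T ≈ 386 K

At steady state, absorbed solar power + internal power = radiated power.
Absorbed: α·S·A_cross = 0.45·890·0.5970 = 239.1 W (cross-section A).
Total input = 239.1 + 99.0 = 338.1 W.
Radiated: εσ·A_surf·T⁴ with A_surf = A = 0.5970 m².
T⁴ = 338.1/(0.45·5.67×10⁻⁸·0.5970) = 2.220×10¹⁰ K⁴.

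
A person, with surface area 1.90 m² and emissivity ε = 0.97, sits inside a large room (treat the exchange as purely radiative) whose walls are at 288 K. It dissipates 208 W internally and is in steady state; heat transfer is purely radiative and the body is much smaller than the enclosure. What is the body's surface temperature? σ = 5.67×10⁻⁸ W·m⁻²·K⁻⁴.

For a small grey body in a large enclosure, net radiated power = εσA(T⁴ − T_w⁴).
Steady state: P = εσA(T⁴ − T_w⁴) with A = 1.90 m².
T⁴ = P/(εσA) + T_w⁴ = 208/(0.97·5.67×10⁻⁸·1.900) + (288)⁴
    = 1.990×10⁹ + 6.880×10⁹ = 8.870×10⁹ K⁴.

T ≈ 307 K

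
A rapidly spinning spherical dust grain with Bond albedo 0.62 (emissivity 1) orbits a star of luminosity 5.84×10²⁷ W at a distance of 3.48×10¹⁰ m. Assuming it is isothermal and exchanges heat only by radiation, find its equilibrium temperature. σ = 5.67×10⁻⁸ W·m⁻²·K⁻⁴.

First find the stellar flux at distance d: S = L/(4πd²) = 5.84×10²⁷/(4π·(3.48×10¹⁰)²) = 3.837×10⁵ W/m².
For an isothermal sphere, absorbed (1−a)S·πr² = emitted σ·4πr²·T⁴, so T⁴ = (1−a)S/(4σ).
T⁴ = 0.380·3.837×10⁵/(4·5.67×10⁻⁸) = 6.430×10¹¹ K⁴.

T ≈ 895 K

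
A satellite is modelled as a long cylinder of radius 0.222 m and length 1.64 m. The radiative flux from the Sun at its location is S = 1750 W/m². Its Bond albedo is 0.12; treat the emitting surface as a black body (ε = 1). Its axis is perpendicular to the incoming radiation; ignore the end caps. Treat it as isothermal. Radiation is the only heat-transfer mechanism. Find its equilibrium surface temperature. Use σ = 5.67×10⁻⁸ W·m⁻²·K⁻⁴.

T ≈ 305 K

At equilibrium, absorbed power = emitted power.
Absorbing cross-section = 2rL = 0.7282 m²; emitting surface = 2πrL = 2.288 m² (ratio π).
(1−a)S·A_cross = εσ·A_surf·T⁴  ⇒  T⁴ = (1−a)S/(πσ).
T⁴ = 0.880·1750/(π·5.67×10⁻⁸) = 8.645×10⁹ K⁴.
T = (8.645×10⁹)^(1/4).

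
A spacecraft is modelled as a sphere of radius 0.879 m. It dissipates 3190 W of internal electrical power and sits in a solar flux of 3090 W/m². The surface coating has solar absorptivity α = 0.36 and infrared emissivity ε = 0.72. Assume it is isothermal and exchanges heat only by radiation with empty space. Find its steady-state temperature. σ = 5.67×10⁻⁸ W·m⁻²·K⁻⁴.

At steady state, absorbed solar power + internal power = radiated power.
Absorbed: α·S·A_cross = 0.36·3090·2.427 = 2700 W (cross-section πr²).
Total input = 2700 + 3190 = 5890 W.
Radiated: εσ·A_surf·T⁴ with A_surf = 4πr² = 9.709 m².
T⁴ = 5890/(0.72·5.67×10⁻⁸·9.709) = 1.486×10¹⁰ K⁴.

T ≈ 349 K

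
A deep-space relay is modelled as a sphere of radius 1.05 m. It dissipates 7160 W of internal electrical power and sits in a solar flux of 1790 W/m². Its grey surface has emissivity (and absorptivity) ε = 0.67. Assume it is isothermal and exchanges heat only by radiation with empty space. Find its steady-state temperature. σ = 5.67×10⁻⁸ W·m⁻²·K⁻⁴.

At steady state, absorbed solar power + internal power = radiated power.
Absorbed: α·S·A_cross = 0.67·1790·3.464 = 4154 W (cross-section πr²).
Total input = 4154 + 7160 = 11310 W.
Radiated: εσ·A_surf·T⁴ with A_surf = 4πr² = 13.85 m².
T⁴ = 11310/(0.67·5.67×10⁻⁸·13.85) = 2.150×10¹⁰ K⁴.

T ≈ 383 K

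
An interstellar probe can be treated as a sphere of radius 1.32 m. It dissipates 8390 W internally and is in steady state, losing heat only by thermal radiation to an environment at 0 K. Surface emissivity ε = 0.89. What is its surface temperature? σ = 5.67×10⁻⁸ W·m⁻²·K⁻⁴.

Steady state: internal power = radiated power, P = εσA T⁴.
Radiating area A = 4πr² = 21.90 m².
T⁴ = P/(εσA) = 8390/(0.89·5.67×10⁻⁸·21.90) = 7.593×10⁹ K⁴.
T = (7.593×10⁹)^(1/4).

T ≈ 295 K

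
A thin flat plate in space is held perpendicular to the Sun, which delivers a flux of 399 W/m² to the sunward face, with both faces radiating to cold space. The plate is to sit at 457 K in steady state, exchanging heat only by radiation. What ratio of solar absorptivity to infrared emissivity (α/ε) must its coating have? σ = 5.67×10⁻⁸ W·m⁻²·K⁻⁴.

Balance: αS·A = εσ·2A·T⁴ ⇒ α/ε = 2σT⁴/S.
α/ε = 2·5.67×10⁻⁸·(457)⁴/399 = 2·5.67×10⁻⁸·4.362×10¹⁰/399.

α/ε ≈ 12.4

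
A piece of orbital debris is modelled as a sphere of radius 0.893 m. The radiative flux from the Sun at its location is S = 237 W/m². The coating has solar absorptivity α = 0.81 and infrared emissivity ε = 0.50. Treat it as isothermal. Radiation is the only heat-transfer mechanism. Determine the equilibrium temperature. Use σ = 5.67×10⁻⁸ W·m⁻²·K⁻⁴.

T ≈ 203 K

At equilibrium, absorbed power = emitted power.
Absorbing cross-section = πr² = 2.505 m²; emitting surface = 4πr² = 10.02 m² (ratio 4).
αS·A_cross = εσ·A_surf·T⁴  ⇒  T⁴ = αS/(ε·4σ).
T⁴ = 0.810·237/(0.50·4·5.67×10⁻⁸) = 1.693×10⁹ K⁴.
T = (1.693×10⁹)^(1/4).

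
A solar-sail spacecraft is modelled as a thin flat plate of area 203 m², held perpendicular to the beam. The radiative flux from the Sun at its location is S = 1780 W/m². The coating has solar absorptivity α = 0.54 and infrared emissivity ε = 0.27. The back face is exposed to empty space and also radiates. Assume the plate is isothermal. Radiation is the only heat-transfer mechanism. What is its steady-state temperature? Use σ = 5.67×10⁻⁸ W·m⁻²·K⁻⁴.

T ≈ 421 K

At equilibrium, absorbed power = emitted power.
Absorbing cross-section = A = 203.0 m²; emitting surface = 2A = 406.0 m² (ratio 2).
αS·A_cross = εσ·A_surf·T⁴  ⇒  T⁴ = αS/(ε·2σ).
T⁴ = 0.540·1780/(0.27·2·5.67×10⁻⁸) = 3.139×10¹⁰ K⁴.
T = (3.139×10¹⁰)^(1/4).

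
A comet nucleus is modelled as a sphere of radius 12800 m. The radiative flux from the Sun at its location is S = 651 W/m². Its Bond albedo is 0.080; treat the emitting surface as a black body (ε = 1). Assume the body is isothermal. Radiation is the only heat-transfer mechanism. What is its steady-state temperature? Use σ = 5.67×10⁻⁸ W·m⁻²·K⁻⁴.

T ≈ 227 K

At equilibrium, absorbed power = emitted power.
Absorbing cross-section = πr² = 5.147×10⁸ m²; emitting surface = 4πr² = 2.059×10⁹ m² (ratio 4).
(1−a)S·A_cross = εσ·A_surf·T⁴  ⇒  T⁴ = (1−a)S/(4σ).
T⁴ = 0.920·651/(4·5.67×10⁻⁸) = 2.641×10⁹ K⁴.
T = (2.641×10⁹)^(1/4).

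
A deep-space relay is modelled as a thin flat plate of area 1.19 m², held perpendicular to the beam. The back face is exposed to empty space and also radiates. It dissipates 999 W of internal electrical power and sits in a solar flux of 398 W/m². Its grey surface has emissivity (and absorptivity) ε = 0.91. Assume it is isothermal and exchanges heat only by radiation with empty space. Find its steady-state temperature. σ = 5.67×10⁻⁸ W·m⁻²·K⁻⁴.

T ≈ 328 K

At steady state, absorbed solar power + internal power = radiated power.
Absorbed: α·S·A_cross = 0.91·398·1.190 = 431.0 W (cross-section A).
Total input = 431.0 + 999 = 1430 W.
Radiated: εσ·A_surf·T⁴ with A_surf = 2A = 2.380 m².
T⁴ = 1430/(0.91·5.67×10⁻⁸·2.380) = 1.164×10¹⁰ K⁴.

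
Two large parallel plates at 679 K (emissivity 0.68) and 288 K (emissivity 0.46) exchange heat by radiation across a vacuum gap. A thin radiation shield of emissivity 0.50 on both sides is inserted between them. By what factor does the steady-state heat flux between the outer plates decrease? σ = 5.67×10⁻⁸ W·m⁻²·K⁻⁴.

Without shield: q₀ = σΔ(T⁴)/(1/ε₁+1/ε₂−1) with denominator 2.645.
With shield the two gaps are in series; the resistances add: (1/ε₁+1/ε_s−1)+(1/ε_s+1/ε₂−1) = 2.471+3.174 = 5.645.
Heat-flux ratio q₀/q = 5.645/2.645.

factor ≈ 2.13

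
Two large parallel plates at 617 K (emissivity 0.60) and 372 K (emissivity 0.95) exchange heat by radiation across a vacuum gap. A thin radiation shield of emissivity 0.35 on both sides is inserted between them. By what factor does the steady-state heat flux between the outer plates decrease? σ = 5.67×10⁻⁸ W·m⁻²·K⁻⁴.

factor ≈ 3.74

Without shield: q₀ = σΔ(T⁴)/(1/ε₁+1/ε₂−1) with denominator 1.719.
With shield the two gaps are in series; the resistances add: (1/ε₁+1/ε_s−1)+(1/ε_s+1/ε₂−1) = 3.524+2.910 = 6.434.
Heat-flux ratio q₀/q = 6.434/1.719.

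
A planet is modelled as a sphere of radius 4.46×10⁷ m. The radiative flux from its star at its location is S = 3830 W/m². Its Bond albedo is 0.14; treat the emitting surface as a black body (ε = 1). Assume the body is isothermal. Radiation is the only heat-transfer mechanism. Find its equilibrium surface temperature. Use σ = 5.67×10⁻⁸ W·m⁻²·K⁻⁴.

At equilibrium, absorbed power = emitted power.
Absorbing cross-section = πr² = 6.249×10¹⁵ m²; emitting surface = 4πr² = 2.500×10¹⁶ m² (ratio 4).
(1−a)S·A_cross = εσ·A_surf·T⁴  ⇒  T⁴ = (1−a)S/(4σ).
T⁴ = 0.860·3830/(4·5.67×10⁻⁸) = 1.452×10¹⁰ K⁴.
T = (1.452×10¹⁰)^(1/4).

T ≈ 347 K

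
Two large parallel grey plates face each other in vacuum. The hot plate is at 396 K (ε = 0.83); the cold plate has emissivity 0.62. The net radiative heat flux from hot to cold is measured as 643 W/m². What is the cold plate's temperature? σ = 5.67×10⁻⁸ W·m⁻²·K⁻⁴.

q = σ(T₁⁴ − T₂⁴)/(1/ε₁ + 1/ε₂ − 1); denominator = 1.818.
T₂⁴ = T₁⁴ − q·(1/ε₁+1/ε₂−1)/σ = 2.459×10¹⁰ − 643·1.818/5.67×10⁻⁸
    = 3.978×10⁹ K⁴.

T₂ ≈ 251 K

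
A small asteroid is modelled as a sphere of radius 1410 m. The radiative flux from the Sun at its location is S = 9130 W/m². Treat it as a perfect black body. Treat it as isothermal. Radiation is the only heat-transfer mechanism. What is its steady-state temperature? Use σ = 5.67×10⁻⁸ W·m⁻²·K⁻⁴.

T ≈ 448 K

At equilibrium, absorbed power = emitted power.
Absorbing cross-section = πr² = 6.246×10⁶ m²; emitting surface = 4πr² = 2.498×10⁷ m² (ratio 4).
S·A_cross = εσ·A_surf·T⁴  ⇒  T⁴ = S/(4σ).
T⁴ = 1.00·9130/(4·5.67×10⁻⁸) = 4.026×10¹⁰ K⁴.
T = (4.026×10¹⁰)^(1/4).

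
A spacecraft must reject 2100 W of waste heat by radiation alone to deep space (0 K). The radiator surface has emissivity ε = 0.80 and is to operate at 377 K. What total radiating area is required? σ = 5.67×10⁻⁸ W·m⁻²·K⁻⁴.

A ≈ 2.29 m²

P = εσA T⁴ ⇒ A = P/(εσT⁴).
T⁴ = 2.020×10¹⁰ K⁴.
A = 2100/(0.80 × 5.67×10⁻⁸ × 2.020×10¹⁰).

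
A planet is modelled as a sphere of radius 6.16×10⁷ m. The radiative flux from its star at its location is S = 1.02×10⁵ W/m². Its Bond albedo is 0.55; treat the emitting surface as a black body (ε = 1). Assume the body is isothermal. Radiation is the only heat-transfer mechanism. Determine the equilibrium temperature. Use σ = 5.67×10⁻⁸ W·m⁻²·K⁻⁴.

T ≈ 671 K

At equilibrium, absorbed power = emitted power.
Absorbing cross-section = πr² = 1.192×10¹⁶ m²; emitting surface = 4πr² = 4.768×10¹⁶ m² (ratio 4).
(1−a)S·A_cross = εσ·A_surf·T⁴  ⇒  T⁴ = (1−a)S/(4σ).
T⁴ = 0.450·1.02×10⁵/(4·5.67×10⁻⁸) = 2.024×10¹¹ K⁴.
T = (2.024×10¹¹)^(1/4).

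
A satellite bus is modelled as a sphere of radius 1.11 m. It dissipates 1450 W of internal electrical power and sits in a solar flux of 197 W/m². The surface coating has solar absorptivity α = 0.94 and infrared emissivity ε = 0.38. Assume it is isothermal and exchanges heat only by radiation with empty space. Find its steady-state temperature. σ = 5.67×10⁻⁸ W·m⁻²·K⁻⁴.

At steady state, absorbed solar power + internal power = radiated power.
Absorbed: α·S·A_cross = 0.94·197·3.871 = 716.8 W (cross-section πr²).
Total input = 716.8 + 1450 = 2167 W.
Radiated: εσ·A_surf·T⁴ with A_surf = 4πr² = 15.48 m².
T⁴ = 2167/(0.38·5.67×10⁻⁸·15.48) = 6.495×10⁹ K⁴.

T ≈ 284 K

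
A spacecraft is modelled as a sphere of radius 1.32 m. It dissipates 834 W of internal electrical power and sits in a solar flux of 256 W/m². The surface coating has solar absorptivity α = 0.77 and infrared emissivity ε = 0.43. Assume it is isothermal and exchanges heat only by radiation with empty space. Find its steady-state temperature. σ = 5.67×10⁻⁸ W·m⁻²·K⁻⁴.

T ≈ 245 K

At steady state, absorbed solar power + internal power = radiated power.
Absorbed: α·S·A_cross = 0.77·256·5.474 = 1079 W (cross-section πr²).
Total input = 1079 + 834 = 1913 W.
Radiated: εσ·A_surf·T⁴ with A_surf = 4πr² = 21.90 m².
T⁴ = 1913/(0.43·5.67×10⁻⁸·21.90) = 3.584×10⁹ K⁴.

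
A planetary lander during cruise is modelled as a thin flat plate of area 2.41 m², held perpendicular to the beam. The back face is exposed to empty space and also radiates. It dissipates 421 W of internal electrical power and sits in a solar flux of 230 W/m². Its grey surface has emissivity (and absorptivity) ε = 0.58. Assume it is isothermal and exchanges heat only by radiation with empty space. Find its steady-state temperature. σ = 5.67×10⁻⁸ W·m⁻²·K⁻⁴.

At steady state, absorbed solar power + internal power = radiated power.
Absorbed: α·S·A_cross = 0.58·230·2.410 = 321.5 W (cross-section A).
Total input = 321.5 + 421 = 742.5 W.
Radiated: εσ·A_surf·T⁴ with A_surf = 2A = 4.820 m².
T⁴ = 742.5/(0.58·5.67×10⁻⁸·4.820) = 4.684×10⁹ K⁴.

T ≈ 262 K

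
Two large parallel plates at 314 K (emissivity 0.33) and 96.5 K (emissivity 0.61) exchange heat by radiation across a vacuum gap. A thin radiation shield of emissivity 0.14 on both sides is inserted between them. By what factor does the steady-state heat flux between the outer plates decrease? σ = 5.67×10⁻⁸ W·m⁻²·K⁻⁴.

Without shield: q₀ = σΔ(T⁴)/(1/ε₁+1/ε₂−1) with denominator 3.670.
With shield the two gaps are in series; the resistances add: (1/ε₁+1/ε_s−1)+(1/ε_s+1/ε₂−1) = 9.173+7.782 = 16.96.
Heat-flux ratio q₀/q = 16.96/3.670.

factor ≈ 4.62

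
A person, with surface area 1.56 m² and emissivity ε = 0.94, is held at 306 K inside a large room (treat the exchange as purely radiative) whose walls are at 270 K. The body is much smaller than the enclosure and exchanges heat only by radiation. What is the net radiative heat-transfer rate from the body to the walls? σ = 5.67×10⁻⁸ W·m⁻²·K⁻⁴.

P_net ≈ 287 W

For a small grey body in a large enclosure: P_net = εσA(T_body⁴ − T_wall⁴).
A = 1.56 m²; T_body⁴ − T_wall⁴ = 8.768×10⁹ − 5.314×10⁹ = 3.453×10⁹ K⁴.
|P_net| = 0.94·5.67×10⁻⁸·1.560·3.453×10⁹.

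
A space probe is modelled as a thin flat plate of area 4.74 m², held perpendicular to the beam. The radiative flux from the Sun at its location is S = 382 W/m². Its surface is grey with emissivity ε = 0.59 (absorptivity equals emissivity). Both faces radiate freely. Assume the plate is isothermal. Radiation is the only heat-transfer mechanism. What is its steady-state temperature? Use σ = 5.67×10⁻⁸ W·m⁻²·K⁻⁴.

T ≈ 241 K

At equilibrium, absorbed power = emitted power.
Absorbing cross-section = A = 4.740 m²; emitting surface = 2A = 9.480 m² (ratio 2).
εS·A_cross = εσ·A_surf·T⁴  ⇒  T⁴ = S/(2σ)   (ε cancels).
T⁴ = 382/(2·5.67×10⁻⁸) = 3.369×10⁹ K⁴.
T = (3.369×10⁹)^(1/4).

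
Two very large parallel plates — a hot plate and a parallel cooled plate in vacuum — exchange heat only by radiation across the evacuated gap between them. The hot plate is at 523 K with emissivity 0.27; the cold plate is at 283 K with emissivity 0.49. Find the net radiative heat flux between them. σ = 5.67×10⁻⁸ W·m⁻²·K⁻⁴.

q ≈ 817 W/m²

For two infinite grey parallel plates, q = σ(T₁⁴ − T₂⁴)/(1/ε₁ + 1/ε₂ − 1).
T₁⁴ − T₂⁴ = 7.482×10¹⁰ − 6.414×10⁹ = 6.840×10¹⁰ K⁴.
1/ε₁ + 1/ε₂ − 1 = 3.704 + 2.041 − 1 = 4.745.
q = 5.67×10⁻⁸ × 6.840×10¹⁰ / 4.745.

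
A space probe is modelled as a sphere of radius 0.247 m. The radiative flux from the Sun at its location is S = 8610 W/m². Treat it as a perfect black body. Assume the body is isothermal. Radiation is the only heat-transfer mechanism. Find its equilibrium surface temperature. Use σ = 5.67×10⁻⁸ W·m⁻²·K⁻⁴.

T ≈ 441 K

At equilibrium, absorbed power = emitted power.
Absorbing cross-section = πr² = 0.1917 m²; emitting surface = 4πr² = 0.7667 m² (ratio 4).
S·A_cross = εσ·A_surf·T⁴  ⇒  T⁴ = S/(4σ).
T⁴ = 1.00·8610/(4·5.67×10⁻⁸) = 3.796×10¹⁰ K⁴.
T = (3.796×10¹⁰)^(1/4).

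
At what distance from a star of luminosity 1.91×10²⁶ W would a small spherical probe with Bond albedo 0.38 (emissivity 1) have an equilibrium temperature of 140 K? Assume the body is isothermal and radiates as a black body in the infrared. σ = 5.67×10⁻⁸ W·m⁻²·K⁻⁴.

d ≈ 3.29×10¹¹ m

For an isothermal black-emitting sphere, (1−a)S·πr² = σ·4πr²·T⁴ ⇒ S = 4σT⁴/(1−a).
S = 4·5.67×10⁻⁸·(140)⁴/0.620 = 140.5 W/m².
Flux falls as S = L/(4πd²), so d = √(L/(4πS)) = √(1.91×10²⁶/(4π·140.5)).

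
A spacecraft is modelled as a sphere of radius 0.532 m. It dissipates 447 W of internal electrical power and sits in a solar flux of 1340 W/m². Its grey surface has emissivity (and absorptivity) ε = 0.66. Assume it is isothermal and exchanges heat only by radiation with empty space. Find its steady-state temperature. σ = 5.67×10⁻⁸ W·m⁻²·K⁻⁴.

T ≈ 310 K

At steady state, absorbed solar power + internal power = radiated power.
Absorbed: α·S·A_cross = 0.66·1340·0.8891 = 786.4 W (cross-section πr²).
Total input = 786.4 + 447 = 1233 W.
Radiated: εσ·A_surf·T⁴ with A_surf = 4πr² = 3.557 m².
T⁴ = 1233/(0.66·5.67×10⁻⁸·3.557) = 9.267×10⁹ K⁴.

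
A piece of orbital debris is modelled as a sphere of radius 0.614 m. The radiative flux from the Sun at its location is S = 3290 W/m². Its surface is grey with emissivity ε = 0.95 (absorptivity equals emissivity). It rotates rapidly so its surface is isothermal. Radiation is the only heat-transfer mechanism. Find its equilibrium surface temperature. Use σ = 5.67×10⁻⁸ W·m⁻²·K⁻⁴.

At equilibrium, absorbed power = emitted power.
Absorbing cross-section = πr² = 1.184 m²; emitting surface = 4πr² = 4.737 m² (ratio 4).
εS·A_cross = εσ·A_surf·T⁴  ⇒  T⁴ = S/(4σ)   (ε cancels).
T⁴ = 3290/(4·5.67×10⁻⁸) = 1.451×10¹⁰ K⁴.
T = (1.451×10¹⁰)^(1/4).

T ≈ 347 K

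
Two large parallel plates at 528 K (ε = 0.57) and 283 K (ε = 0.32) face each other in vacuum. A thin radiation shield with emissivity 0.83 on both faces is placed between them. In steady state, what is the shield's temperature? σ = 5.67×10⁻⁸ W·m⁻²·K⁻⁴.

T_s ≈ 476 K

In steady state the net flux on the hot side equals that on the cold side.
σ(T₁⁴−T_s⁴)/D₁ = σ(T_s⁴−T₂⁴)/D₂, with D₁ = 1/ε₁+1/ε_s−1 = 1.959, D₂ = 1/ε_s+1/ε₂−1 = 3.330.
Solve for T_s⁴: T_s⁴ = (D₂·T₁⁴ + D₁·T₂⁴)/(D₁+D₂) = 5.131×10¹⁰ K⁴.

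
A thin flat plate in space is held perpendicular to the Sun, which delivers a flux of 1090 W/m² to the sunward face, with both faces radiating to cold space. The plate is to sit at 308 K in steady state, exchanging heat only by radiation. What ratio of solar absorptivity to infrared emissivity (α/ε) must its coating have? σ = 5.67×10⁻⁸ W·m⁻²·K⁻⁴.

α/ε ≈ 0.936

Balance: αS·A = εσ·2A·T⁴ ⇒ α/ε = 2σT⁴/S.
α/ε = 2·5.67×10⁻⁸·(308)⁴/1090 = 2·5.67×10⁻⁸·8.999×10⁹/1090.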